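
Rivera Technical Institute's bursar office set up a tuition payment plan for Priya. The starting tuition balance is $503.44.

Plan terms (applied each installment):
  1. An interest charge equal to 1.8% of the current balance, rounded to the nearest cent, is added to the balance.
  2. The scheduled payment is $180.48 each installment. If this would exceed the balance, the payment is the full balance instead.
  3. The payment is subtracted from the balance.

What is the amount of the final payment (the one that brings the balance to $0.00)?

Installment 1: opening $503.44; interest $9.06 → $512.50; payment $180.48; balance $332.02
Installment 2: opening $332.02; interest $5.98 → $338.00; payment $180.48; balance $157.52
Installment 3: opening $157.52; interest $2.84 → $160.36; payment $160.36; balance $0.00

$160.36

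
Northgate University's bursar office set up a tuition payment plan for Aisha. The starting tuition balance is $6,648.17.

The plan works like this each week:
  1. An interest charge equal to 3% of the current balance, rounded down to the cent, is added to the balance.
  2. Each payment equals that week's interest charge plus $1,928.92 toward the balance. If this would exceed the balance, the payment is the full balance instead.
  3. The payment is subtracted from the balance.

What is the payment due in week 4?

Week 1: opening $6,648.17; interest $199.44 → $6,847.61; payment $2,128.36; balance $4,719.25
Week 2: opening $4,719.25; interest $141.57 → $4,860.82; payment $2,070.49; balance $2,790.33
Week 3: opening $2,790.33; interest $83.70 → $2,874.03; payment $2,012.62; balance $861.41
Week 4: opening $861.41; interest $25.84 → $887.25; payment $887.25; balance $0.00

$887.25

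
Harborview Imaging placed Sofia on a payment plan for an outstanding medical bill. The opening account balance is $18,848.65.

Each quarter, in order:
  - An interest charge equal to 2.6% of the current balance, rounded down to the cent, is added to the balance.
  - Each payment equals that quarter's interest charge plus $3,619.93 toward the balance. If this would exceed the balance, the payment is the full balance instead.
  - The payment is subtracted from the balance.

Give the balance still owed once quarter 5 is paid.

Quarter 1: $18,848.65 +$490.06 interest = $19,338.71; pay $4,109.99 → $15,228.72
Quarter 2: $15,228.72 +$395.94 interest = $15,624.66; pay $4,015.87 → $11,608.79
Quarter 3: $11,608.79 +$301.82 interest = $11,910.61; pay $3,921.75 → $7,988.86
Quarter 4: $7,988.86 +$207.71 interest = $8,196.57; pay $3,827.64 → $4,368.93
Quarter 5: $4,368.93 +$113.59 interest = $4,482.52; pay $3,733.52 → $749.00

$749.00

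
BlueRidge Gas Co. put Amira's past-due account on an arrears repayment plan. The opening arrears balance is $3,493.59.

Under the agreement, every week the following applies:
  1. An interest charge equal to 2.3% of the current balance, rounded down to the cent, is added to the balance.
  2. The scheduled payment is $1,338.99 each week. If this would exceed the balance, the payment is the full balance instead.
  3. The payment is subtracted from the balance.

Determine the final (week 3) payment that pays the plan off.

# | Opening | Interest | Payment | End bal
1 | $3,493.59 | $80.35 | $1,338.99 | $2,234.95
2 | $2,234.95 | $51.40 | $1,338.99 | $947.36
3 | $947.36 | $21.78 | $969.14 | $0.00

$969.14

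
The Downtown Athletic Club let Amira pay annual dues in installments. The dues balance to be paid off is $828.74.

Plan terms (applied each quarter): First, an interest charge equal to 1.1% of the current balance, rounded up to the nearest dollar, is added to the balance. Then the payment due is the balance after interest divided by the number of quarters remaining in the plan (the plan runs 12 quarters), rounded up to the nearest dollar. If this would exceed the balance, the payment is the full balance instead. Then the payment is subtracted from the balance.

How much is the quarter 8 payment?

Quarter 1: $828.74 +$10.00 interest = $838.74; pay $70.00 → $768.74
Quarter 2: $768.74 +$9.00 interest = $777.74; pay $71.00 → $706.74
Quarter 3: $706.74 +$8.00 interest = $714.74; pay $72.00 → $642.74
Quarter 4: $642.74 +$8.00 interest = $650.74; pay $73.00 → $577.74
Quarter 5: $577.74 +$7.00 interest = $584.74; pay $74.00 → $510.74
Quarter 6: $510.74 +$6.00 interest = $516.74; pay $74.00 → $442.74
Quarter 7: $442.74 +$5.00 interest = $447.74; pay $75.00 → $372.74
Quarter 8: $372.74 +$5.00 interest = $377.74; pay $76.00 → $301.74

$76.00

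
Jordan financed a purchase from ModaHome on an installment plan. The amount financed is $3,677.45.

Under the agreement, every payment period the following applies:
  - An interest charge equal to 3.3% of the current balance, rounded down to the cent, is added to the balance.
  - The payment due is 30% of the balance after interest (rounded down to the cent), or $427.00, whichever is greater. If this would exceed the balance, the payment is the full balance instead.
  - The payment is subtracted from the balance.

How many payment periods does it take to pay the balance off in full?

Payment period 1: $3,677.45 +$121.35 interest = $3,798.80; pay $1,139.64 → $2,659.16
Payment period 2: $2,659.16 +$87.75 interest = $2,746.91; pay $824.07 → $1,922.84
Payment period 3: $1,922.84 +$63.45 interest = $1,986.29; pay $595.88 → $1,390.41
Payment period 4: $1,390.41 +$45.88 interest = $1,436.29; pay $430.88 → $1,005.41
Payment period 5: $1,005.41 +$33.17 interest = $1,038.58; pay $427.00 → $611.58
Payment period 6: $611.58 +$20.18 interest = $631.76; pay $427.00 → $204.76
Payment period 7: $204.76 +$6.75 interest = $211.51; pay $211.51 → $0.00
Balance reaches $0.00 in payment period 7.

7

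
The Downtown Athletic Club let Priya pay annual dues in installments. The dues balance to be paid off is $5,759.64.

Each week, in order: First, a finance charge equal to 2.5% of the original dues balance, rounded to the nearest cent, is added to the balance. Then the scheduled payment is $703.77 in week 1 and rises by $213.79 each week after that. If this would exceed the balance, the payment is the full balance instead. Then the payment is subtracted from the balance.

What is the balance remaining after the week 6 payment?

# | Opening | Interest | Payment | End bal
1 | $5,759.64 | $143.99 | $703.77 | $5,199.86
2 | $5,199.86 | $143.99 | $917.56 | $4,426.29
3 | $4,426.29 | $143.99 | $1,131.35 | $3,438.93
4 | $3,438.93 | $143.99 | $1,345.14 | $2,237.78
5 | $2,237.78 | $143.99 | $1,558.93 | $822.84
6 | $822.84 | $143.99 | $966.83 | $0.00

$0.00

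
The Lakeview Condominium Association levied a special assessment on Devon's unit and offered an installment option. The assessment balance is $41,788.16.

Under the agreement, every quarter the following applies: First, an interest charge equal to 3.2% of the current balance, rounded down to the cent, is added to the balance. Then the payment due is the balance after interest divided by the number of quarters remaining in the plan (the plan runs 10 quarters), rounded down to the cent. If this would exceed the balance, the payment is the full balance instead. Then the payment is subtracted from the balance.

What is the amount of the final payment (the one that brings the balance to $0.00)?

$5,725.97

# | Opening | Interest | Payment | End bal
1 | $41,788.16 | $1,337.22 | $4,312.53 | $38,812.85
2 | $38,812.85 | $1,242.01 | $4,450.54 | $35,604.32
3 | $35,604.32 | $1,139.33 | $4,592.95 | $32,150.70
4 | $32,150.70 | $1,028.82 | $4,739.93 | $28,439.59
5 | $28,439.59 | $910.06 | $4,891.60 | $24,458.05
6 | $24,458.05 | $782.65 | $5,048.14 | $20,192.56
7 | $20,192.56 | $646.16 | $5,209.68 | $15,629.04
8 | $15,629.04 | $500.12 | $5,376.38 | $10,752.78
9 | $10,752.78 | $344.08 | $5,548.43 | $5,548.43
10 | $5,548.43 | $177.54 | $5,725.97 | $0.00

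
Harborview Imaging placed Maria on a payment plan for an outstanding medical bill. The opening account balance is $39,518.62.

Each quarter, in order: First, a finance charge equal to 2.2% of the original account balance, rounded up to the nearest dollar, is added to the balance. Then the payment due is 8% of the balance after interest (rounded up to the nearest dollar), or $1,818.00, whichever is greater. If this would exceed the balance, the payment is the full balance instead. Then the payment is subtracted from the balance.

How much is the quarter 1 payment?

$3,232.00

Quarter 1: $39,518.62 +$870.00 interest = $40,388.62; pay $3,232.00 → $37,156.62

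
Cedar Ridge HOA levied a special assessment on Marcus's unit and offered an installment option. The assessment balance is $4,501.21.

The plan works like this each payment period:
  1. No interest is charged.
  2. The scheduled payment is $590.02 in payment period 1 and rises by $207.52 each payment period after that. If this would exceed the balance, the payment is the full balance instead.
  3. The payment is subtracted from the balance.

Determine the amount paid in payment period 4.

Payment period 1: $4,501.21 − $590.02 → $3,911.19
Payment period 2: $3,911.19 − $797.54 → $3,113.65
Payment period 3: $3,113.65 − $1,005.06 → $2,108.59
Payment period 4: $2,108.59 − $1,212.58 → $896.01

$1,212.58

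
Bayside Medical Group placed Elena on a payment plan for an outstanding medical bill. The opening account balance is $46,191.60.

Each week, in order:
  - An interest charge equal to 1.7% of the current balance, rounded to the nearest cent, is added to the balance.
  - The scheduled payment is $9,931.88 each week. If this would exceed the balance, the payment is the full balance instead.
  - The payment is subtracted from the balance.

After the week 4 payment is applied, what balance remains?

Week 1: opening $46,191.60; interest $785.26 → $46,976.86; payment $9,931.88; balance $37,044.98
Week 2: opening $37,044.98; interest $629.76 → $37,674.74; payment $9,931.88; balance $27,742.86
Week 3: opening $27,742.86; interest $471.63 → $28,214.49; payment $9,931.88; balance $18,282.61
Week 4: opening $18,282.61; interest $310.80 → $18,593.41; payment $9,931.88; balance $8,661.53

$8,661.53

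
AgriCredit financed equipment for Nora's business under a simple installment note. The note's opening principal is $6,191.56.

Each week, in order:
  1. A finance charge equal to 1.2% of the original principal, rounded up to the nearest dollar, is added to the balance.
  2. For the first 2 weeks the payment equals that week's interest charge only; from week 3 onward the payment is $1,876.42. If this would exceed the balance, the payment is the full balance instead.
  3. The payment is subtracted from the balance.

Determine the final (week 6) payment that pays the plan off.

$862.30

Week 1: opening $6,191.56; interest $75.00 → $6,266.56; payment $75.00; balance $6,191.56
Week 2: opening $6,191.56; interest $75.00 → $6,266.56; payment $75.00; balance $6,191.56
Week 3: opening $6,191.56; interest $75.00 → $6,266.56; payment $1,876.42; balance $4,390.14
Week 4: opening $4,390.14; interest $75.00 → $4,465.14; payment $1,876.42; balance $2,588.72
Week 5: opening $2,588.72; interest $75.00 → $2,663.72; payment $1,876.42; balance $787.30
Week 6: opening $787.30; interest $75.00 → $862.30; payment $862.30; balance $0.00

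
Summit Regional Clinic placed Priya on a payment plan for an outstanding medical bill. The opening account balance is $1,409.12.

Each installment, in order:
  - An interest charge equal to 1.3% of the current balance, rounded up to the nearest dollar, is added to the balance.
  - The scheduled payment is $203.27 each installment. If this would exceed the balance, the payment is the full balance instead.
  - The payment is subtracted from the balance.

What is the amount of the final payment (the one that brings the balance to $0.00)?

Installment 1: opening $1,409.12; interest $19.00 → $1,428.12; payment $203.27; balance $1,224.85
Installment 2: opening $1,224.85; interest $16.00 → $1,240.85; payment $203.27; balance $1,037.58
Installment 3: opening $1,037.58; interest $14.00 → $1,051.58; payment $203.27; balance $848.31
Installment 4: opening $848.31; interest $12.00 → $860.31; payment $203.27; balance $657.04
Installment 5: opening $657.04; interest $9.00 → $666.04; payment $203.27; balance $462.77
Installment 6: opening $462.77; interest $7.00 → $469.77; payment $203.27; balance $266.50
Installment 7: opening $266.50; interest $4.00 → $270.50; payment $203.27; balance $67.23
Installment 8: opening $67.23; interest $1.00 → $68.23; payment $68.23; balance $0.00

$68.23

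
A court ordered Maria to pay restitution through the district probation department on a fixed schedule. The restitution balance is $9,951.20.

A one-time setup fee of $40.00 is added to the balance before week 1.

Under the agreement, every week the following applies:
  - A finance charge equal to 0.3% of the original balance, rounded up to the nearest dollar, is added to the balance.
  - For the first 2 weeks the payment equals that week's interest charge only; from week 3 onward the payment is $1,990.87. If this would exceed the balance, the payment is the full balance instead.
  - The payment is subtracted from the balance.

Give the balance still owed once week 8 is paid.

$0.00

Week 1: $9,991.20 +$30.00 interest = $10,021.20; pay $30.00 → $9,991.20
Week 2: $9,991.20 +$30.00 interest = $10,021.20; pay $30.00 → $9,991.20
Week 3: $9,991.20 +$30.00 interest = $10,021.20; pay $1,990.87 → $8,030.33
Week 4: $8,030.33 +$30.00 interest = $8,060.33; pay $1,990.87 → $6,069.46
Week 5: $6,069.46 +$30.00 interest = $6,099.46; pay $1,990.87 → $4,108.59
Week 6: $4,108.59 +$30.00 interest = $4,138.59; pay $1,990.87 → $2,147.72
Week 7: $2,147.72 +$30.00 interest = $2,177.72; pay $1,990.87 → $186.85
Week 8: $186.85 +$30.00 interest = $216.85; pay $216.85 → $0.00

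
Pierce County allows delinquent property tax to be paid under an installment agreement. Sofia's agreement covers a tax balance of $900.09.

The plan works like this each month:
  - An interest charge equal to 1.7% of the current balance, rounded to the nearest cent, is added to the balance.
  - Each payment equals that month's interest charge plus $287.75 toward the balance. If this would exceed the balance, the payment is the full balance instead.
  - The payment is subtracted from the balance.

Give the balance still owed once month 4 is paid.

$0.00

Month 1: opening $900.09; interest $15.30 → $915.39; payment $303.05; balance $612.34
Month 2: opening $612.34; interest $10.41 → $622.75; payment $298.16; balance $324.59
Month 3: opening $324.59; interest $5.52 → $330.11; payment $293.27; balance $36.84
Month 4: opening $36.84; interest $0.63 → $37.47; payment $37.47; balance $0.00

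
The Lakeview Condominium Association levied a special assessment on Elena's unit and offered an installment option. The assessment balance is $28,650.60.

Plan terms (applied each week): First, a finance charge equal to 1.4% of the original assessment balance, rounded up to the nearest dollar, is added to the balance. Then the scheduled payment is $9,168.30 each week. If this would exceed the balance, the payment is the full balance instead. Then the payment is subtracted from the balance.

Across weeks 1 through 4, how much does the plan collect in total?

$30,258.60

# | Opening | Interest | Payment | End bal
1 | $28,650.60 | $402.00 | $9,168.30 | $19,884.30
2 | $19,884.30 | $402.00 | $9,168.30 | $11,118.00
3 | $11,118.00 | $402.00 | $9,168.30 | $2,351.70
4 | $2,351.70 | $402.00 | $2,753.70 | $0.00
Total paid: $30,258.60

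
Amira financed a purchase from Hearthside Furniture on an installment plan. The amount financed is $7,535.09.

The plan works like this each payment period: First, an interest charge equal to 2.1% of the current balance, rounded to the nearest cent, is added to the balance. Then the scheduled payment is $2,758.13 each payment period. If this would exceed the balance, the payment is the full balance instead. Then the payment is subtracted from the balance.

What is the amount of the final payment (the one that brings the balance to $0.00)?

$2,328.60

Payment period 1: opening $7,535.09; interest $158.24 → $7,693.33; payment $2,758.13; balance $4,935.20
Payment period 2: opening $4,935.20; interest $103.64 → $5,038.84; payment $2,758.13; balance $2,280.71
Payment period 3: opening $2,280.71; interest $47.89 → $2,328.60; payment $2,328.60; balance $0.00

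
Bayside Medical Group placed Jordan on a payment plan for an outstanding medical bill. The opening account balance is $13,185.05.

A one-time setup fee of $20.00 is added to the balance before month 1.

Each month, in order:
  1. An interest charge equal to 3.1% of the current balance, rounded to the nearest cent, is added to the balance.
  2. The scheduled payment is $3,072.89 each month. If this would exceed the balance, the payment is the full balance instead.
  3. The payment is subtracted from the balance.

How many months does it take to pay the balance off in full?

5

Month 1: opening $13,205.05; interest $409.36 → $13,614.41; payment $3,072.89; balance $10,541.52
Month 2: opening $10,541.52; interest $326.79 → $10,868.31; payment $3,072.89; balance $7,795.42
Month 3: opening $7,795.42; interest $241.66 → $8,037.08; payment $3,072.89; balance $4,964.19
Month 4: opening $4,964.19; interest $153.89 → $5,118.08; payment $3,072.89; balance $2,045.19
Month 5: opening $2,045.19; interest $63.40 → $2,108.59; payment $2,108.59; balance $0.00
Balance reaches $0.00 in month 5.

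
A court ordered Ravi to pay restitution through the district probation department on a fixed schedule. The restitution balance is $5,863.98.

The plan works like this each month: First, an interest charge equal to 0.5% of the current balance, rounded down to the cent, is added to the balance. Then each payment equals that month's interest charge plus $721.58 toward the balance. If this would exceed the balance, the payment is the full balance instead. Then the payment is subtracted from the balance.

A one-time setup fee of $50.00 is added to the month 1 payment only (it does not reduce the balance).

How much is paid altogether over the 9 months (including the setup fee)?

$6,047.93

Month 1: opening $5,863.98; interest $29.31 → $5,893.29; payment $750.89 (+ $50.00 fee); balance $5,142.40
Month 2: opening $5,142.40; interest $25.71 → $5,168.11; payment $747.29; balance $4,420.82
Month 3: opening $4,420.82; interest $22.10 → $4,442.92; payment $743.68; balance $3,699.24
Month 4: opening $3,699.24; interest $18.49 → $3,717.73; payment $740.07; balance $2,977.66
Month 5: opening $2,977.66; interest $14.88 → $2,992.54; payment $736.46; balance $2,256.08
Month 6: opening $2,256.08; interest $11.28 → $2,267.36; payment $732.86; balance $1,534.50
Month 7: opening $1,534.50; interest $7.67 → $1,542.17; payment $729.25; balance $812.92
Month 8: opening $812.92; interest $4.06 → $816.98; payment $725.64; balance $91.34
Month 9: opening $91.34; interest $0.45 → $91.79; payment $91.79; balance $0.00
Total paid: $6,047.93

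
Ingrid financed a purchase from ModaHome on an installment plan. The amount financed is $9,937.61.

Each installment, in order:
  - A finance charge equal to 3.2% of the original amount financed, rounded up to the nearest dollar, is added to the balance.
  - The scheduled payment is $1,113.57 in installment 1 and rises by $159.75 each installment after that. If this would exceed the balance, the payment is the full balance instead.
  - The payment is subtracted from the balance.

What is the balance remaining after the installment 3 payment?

Installment 1: opening $9,937.61; interest $319.00 → $10,256.61; payment $1,113.57; balance $9,143.04
Installment 2: opening $9,143.04; interest $319.00 → $9,462.04; payment $1,273.32; balance $8,188.72
Installment 3: opening $8,188.72; interest $319.00 → $8,507.72; payment $1,433.07; balance $7,074.65

$7,074.65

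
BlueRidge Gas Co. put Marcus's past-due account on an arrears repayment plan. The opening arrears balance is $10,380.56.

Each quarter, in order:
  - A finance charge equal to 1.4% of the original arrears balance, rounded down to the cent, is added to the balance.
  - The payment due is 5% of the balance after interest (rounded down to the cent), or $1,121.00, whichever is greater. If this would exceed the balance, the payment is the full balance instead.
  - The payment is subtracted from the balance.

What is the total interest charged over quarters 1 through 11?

$1,598.52

Quarter 1: $10,380.56 +$145.32 interest = $10,525.88; pay $1,121.00 → $9,404.88
Quarter 2: $9,404.88 +$145.32 interest = $9,550.20; pay $1,121.00 → $8,429.20
Quarter 3: $8,429.20 +$145.32 interest = $8,574.52; pay $1,121.00 → $7,453.52
Quarter 4: $7,453.52 +$145.32 interest = $7,598.84; pay $1,121.00 → $6,477.84
Quarter 5: $6,477.84 +$145.32 interest = $6,623.16; pay $1,121.00 → $5,502.16
Quarter 6: $5,502.16 +$145.32 interest = $5,647.48; pay $1,121.00 → $4,526.48
Quarter 7: $4,526.48 +$145.32 interest = $4,671.80; pay $1,121.00 → $3,550.80
Quarter 8: $3,550.80 +$145.32 interest = $3,696.12; pay $1,121.00 → $2,575.12
Quarter 9: $2,575.12 +$145.32 interest = $2,720.44; pay $1,121.00 → $1,599.44
Quarter 10: $1,599.44 +$145.32 interest = $1,744.76; pay $1,121.00 → $623.76
Quarter 11: $623.76 +$145.32 interest = $769.08; pay $769.08 → $0.00
Total interest: $145.32 + $145.32 + $145.32 + $145.32 + $145.32 + $145.32 + $145.32 + $145.32 + $145.32 + $145.32 + $145.32 = $1,598.52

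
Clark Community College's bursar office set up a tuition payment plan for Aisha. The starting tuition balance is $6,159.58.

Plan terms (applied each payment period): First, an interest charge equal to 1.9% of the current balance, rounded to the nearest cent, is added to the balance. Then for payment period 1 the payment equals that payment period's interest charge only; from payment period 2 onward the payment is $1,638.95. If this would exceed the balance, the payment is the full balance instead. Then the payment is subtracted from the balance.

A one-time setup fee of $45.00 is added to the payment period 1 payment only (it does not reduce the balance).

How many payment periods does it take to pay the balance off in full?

5

# | Opening | Interest | Payment | Fee | End bal
1 | $6,159.58 | $117.03 | $117.03 | $45.00 | $6,159.58
2 | $6,159.58 | $117.03 | $1,638.95 | — | $4,637.66
3 | $4,637.66 | $88.12 | $1,638.95 | — | $3,086.83
4 | $3,086.83 | $58.65 | $1,638.95 | — | $1,506.53
5 | $1,506.53 | $28.62 | $1,535.15 | — | $0.00
Balance reaches $0.00 in payment period 5.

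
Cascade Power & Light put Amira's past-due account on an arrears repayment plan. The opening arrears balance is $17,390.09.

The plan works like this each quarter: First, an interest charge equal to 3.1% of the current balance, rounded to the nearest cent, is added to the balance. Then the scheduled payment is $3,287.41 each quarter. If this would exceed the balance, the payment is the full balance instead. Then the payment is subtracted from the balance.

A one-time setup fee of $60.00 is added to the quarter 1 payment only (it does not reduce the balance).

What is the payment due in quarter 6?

$2,855.55

Quarter 1: opening $17,390.09; interest $539.09 → $17,929.18; payment $3,287.41 (+ $60.00 fee); balance $14,641.77
Quarter 2: opening $14,641.77; interest $453.89 → $15,095.66; payment $3,287.41; balance $11,808.25
Quarter 3: opening $11,808.25; interest $366.06 → $12,174.31; payment $3,287.41; balance $8,886.90
Quarter 4: opening $8,886.90; interest $275.49 → $9,162.39; payment $3,287.41; balance $5,874.98
Quarter 5: opening $5,874.98; interest $182.12 → $6,057.10; payment $3,287.41; balance $2,769.69
Quarter 6: opening $2,769.69; interest $85.86 → $2,855.55; payment $2,855.55; balance $0.00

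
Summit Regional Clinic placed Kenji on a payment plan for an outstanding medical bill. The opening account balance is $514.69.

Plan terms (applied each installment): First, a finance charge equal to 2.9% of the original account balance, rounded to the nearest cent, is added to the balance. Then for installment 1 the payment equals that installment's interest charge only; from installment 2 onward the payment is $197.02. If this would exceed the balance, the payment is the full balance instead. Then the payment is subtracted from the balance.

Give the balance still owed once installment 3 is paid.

$150.51

Installment 1: $514.69 +$14.93 interest = $529.62; pay $14.93 → $514.69
Installment 2: $514.69 +$14.93 interest = $529.62; pay $197.02 → $332.60
Installment 3: $332.60 +$14.93 interest = $347.53; pay $197.02 → $150.51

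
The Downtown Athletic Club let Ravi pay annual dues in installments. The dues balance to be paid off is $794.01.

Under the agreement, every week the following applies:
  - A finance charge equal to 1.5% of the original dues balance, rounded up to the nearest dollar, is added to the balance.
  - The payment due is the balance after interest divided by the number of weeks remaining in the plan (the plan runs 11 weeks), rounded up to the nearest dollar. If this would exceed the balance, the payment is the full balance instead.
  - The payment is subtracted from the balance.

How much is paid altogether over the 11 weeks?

Week 1: $794.01 +$12.00 interest = $806.01; pay $74.00 → $732.01
Week 2: $732.01 +$12.00 interest = $744.01; pay $75.00 → $669.01
Week 3: $669.01 +$12.00 interest = $681.01; pay $76.00 → $605.01
Week 4: $605.01 +$12.00 interest = $617.01; pay $78.00 → $539.01
Week 5: $539.01 +$12.00 interest = $551.01; pay $79.00 → $472.01
Week 6: $472.01 +$12.00 interest = $484.01; pay $81.00 → $403.01
Week 7: $403.01 +$12.00 interest = $415.01; pay $84.00 → $331.01
Week 8: $331.01 +$12.00 interest = $343.01; pay $86.00 → $257.01
Week 9: $257.01 +$12.00 interest = $269.01; pay $90.00 → $179.01
Week 10: $179.01 +$12.00 interest = $191.01; pay $96.00 → $95.01
Week 11: $95.01 +$12.00 interest = $107.01; pay $107.01 → $0.00
Total paid: $926.01

$926.01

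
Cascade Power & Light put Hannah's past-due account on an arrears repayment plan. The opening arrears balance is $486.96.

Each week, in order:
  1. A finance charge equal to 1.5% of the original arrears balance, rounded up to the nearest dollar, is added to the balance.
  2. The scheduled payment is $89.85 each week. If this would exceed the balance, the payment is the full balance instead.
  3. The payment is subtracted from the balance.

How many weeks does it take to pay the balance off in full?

6

Week 1: $486.96 +$8.00 interest = $494.96; pay $89.85 → $405.11
Week 2: $405.11 +$8.00 interest = $413.11; pay $89.85 → $323.26
Week 3: $323.26 +$8.00 interest = $331.26; pay $89.85 → $241.41
Week 4: $241.41 +$8.00 interest = $249.41; pay $89.85 → $159.56
Week 5: $159.56 +$8.00 interest = $167.56; pay $89.85 → $77.71
Week 6: $77.71 +$8.00 interest = $85.71; pay $85.71 → $0.00
Balance reaches $0.00 in week 6.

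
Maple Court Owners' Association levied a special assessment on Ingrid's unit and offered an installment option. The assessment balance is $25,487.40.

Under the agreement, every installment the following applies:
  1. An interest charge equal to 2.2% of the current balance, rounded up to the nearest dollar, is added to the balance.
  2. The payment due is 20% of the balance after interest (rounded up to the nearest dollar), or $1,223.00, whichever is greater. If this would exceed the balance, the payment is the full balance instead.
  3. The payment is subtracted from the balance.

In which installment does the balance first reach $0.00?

Installment 1: opening $25,487.40; interest $561.00 → $26,048.40; payment $5,210.00; balance $20,838.40
Installment 2: opening $20,838.40; interest $459.00 → $21,297.40; payment $4,260.00; balance $17,037.40
Installment 3: opening $17,037.40; interest $375.00 → $17,412.40; payment $3,483.00; balance $13,929.40
Installment 4: opening $13,929.40; interest $307.00 → $14,236.40; payment $2,848.00; balance $11,388.40
Installment 5: opening $11,388.40; interest $251.00 → $11,639.40; payment $2,328.00; balance $9,311.40
Installment 6: opening $9,311.40; interest $205.00 → $9,516.40; payment $1,904.00; balance $7,612.40
Installment 7: opening $7,612.40; interest $168.00 → $7,780.40; payment $1,557.00; balance $6,223.40
Installment 8: opening $6,223.40; interest $137.00 → $6,360.40; payment $1,273.00; balance $5,087.40
Installment 9: opening $5,087.40; interest $112.00 → $5,199.40; payment $1,223.00; balance $3,976.40
Installment 10: opening $3,976.40; interest $88.00 → $4,064.40; payment $1,223.00; balance $2,841.40
Installment 11: opening $2,841.40; interest $63.00 → $2,904.40; payment $1,223.00; balance $1,681.40
Installment 12: opening $1,681.40; interest $37.00 → $1,718.40; payment $1,223.00; balance $495.40
Installment 13: opening $495.40; interest $11.00 → $506.40; payment $506.40; balance $0.00
Balance reaches $0.00 in installment 13.

13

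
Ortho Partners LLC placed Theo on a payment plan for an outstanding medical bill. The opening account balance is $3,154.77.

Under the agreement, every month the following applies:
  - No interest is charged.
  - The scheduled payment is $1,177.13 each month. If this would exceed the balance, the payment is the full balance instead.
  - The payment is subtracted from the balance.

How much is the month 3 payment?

# | Opening | Payment | End bal
1 | $3,154.77 | $1,177.13 | $1,977.64
2 | $1,977.64 | $1,177.13 | $800.51
3 | $800.51 | $800.51 | $0.00

$800.51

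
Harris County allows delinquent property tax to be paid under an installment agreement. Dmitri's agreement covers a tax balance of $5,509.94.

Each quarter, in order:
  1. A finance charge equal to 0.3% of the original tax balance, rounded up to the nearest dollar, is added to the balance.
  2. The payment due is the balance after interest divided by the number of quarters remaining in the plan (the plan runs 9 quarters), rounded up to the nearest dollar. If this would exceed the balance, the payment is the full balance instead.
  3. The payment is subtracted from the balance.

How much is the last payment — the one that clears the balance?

Quarter 1: opening $5,509.94; interest $17.00 → $5,526.94; payment $615.00; balance $4,911.94
Quarter 2: opening $4,911.94; interest $17.00 → $4,928.94; payment $617.00; balance $4,311.94
Quarter 3: opening $4,311.94; interest $17.00 → $4,328.94; payment $619.00; balance $3,709.94
Quarter 4: opening $3,709.94; interest $17.00 → $3,726.94; payment $622.00; balance $3,104.94
Quarter 5: opening $3,104.94; interest $17.00 → $3,121.94; payment $625.00; balance $2,496.94
Quarter 6: opening $2,496.94; interest $17.00 → $2,513.94; payment $629.00; balance $1,884.94
Quarter 7: opening $1,884.94; interest $17.00 → $1,901.94; payment $634.00; balance $1,267.94
Quarter 8: opening $1,267.94; interest $17.00 → $1,284.94; payment $643.00; balance $641.94
Quarter 9: opening $641.94; interest $17.00 → $658.94; payment $658.94; balance $0.00

$658.94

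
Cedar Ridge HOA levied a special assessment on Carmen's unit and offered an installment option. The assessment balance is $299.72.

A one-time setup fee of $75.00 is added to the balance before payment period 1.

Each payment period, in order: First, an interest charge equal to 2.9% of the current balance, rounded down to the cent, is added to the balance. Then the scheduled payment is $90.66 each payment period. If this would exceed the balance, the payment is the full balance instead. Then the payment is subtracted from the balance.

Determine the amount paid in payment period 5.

$42.58

# | Opening | Interest | Payment | End bal
1 | $374.72 | $10.86 | $90.66 | $294.92
2 | $294.92 | $8.55 | $90.66 | $212.81
3 | $212.81 | $6.17 | $90.66 | $128.32
4 | $128.32 | $3.72 | $90.66 | $41.38
5 | $41.38 | $1.20 | $42.58 | $0.00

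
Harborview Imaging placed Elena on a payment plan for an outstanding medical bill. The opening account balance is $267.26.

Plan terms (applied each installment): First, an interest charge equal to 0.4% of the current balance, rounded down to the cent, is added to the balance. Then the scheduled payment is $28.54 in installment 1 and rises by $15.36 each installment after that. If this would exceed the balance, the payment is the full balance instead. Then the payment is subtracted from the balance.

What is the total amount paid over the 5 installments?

$270.85

# | Opening | Interest | Payment | End bal
1 | $267.26 | $1.06 | $28.54 | $239.78
2 | $239.78 | $0.95 | $43.90 | $196.83
3 | $196.83 | $0.78 | $59.26 | $138.35
4 | $138.35 | $0.55 | $74.62 | $64.28
5 | $64.28 | $0.25 | $64.53 | $0.00
Total paid: $270.85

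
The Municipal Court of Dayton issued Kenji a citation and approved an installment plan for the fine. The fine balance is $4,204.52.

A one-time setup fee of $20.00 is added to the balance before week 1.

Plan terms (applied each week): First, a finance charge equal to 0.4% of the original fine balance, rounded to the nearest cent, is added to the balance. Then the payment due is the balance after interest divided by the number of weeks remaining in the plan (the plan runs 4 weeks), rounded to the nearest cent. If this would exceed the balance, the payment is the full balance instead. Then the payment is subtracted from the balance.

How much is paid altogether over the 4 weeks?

Week 1: opening $4,224.52; interest $16.82 → $4,241.34; payment $1,060.34; balance $3,181.00
Week 2: opening $3,181.00; interest $16.82 → $3,197.82; payment $1,065.94; balance $2,131.88
Week 3: opening $2,131.88; interest $16.82 → $2,148.70; payment $1,074.35; balance $1,074.35
Week 4: opening $1,074.35; interest $16.82 → $1,091.17; payment $1,091.17; balance $0.00
Total paid: $4,291.80

$4,291.80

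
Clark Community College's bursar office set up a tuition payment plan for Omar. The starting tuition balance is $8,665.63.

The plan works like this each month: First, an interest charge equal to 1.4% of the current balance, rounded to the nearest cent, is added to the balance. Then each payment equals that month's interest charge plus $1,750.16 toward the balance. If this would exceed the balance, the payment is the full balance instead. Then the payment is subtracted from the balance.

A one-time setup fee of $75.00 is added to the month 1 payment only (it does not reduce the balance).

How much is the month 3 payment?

$1,822.47

# | Opening | Interest | Payment | Fee | End bal
1 | $8,665.63 | $121.32 | $1,871.48 | $75.00 | $6,915.47
2 | $6,915.47 | $96.82 | $1,846.98 | — | $5,165.31
3 | $5,165.31 | $72.31 | $1,822.47 | — | $3,415.15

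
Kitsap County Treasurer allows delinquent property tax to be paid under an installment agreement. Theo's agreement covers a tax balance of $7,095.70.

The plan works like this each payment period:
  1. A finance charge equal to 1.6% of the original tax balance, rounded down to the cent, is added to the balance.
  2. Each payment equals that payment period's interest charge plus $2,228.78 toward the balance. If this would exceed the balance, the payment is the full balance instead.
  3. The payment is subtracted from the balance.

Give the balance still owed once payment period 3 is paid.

$409.36

Payment period 1: $7,095.70 +$113.53 interest = $7,209.23; pay $2,342.31 → $4,866.92
Payment period 2: $4,866.92 +$113.53 interest = $4,980.45; pay $2,342.31 → $2,638.14
Payment period 3: $2,638.14 +$113.53 interest = $2,751.67; pay $2,342.31 → $409.36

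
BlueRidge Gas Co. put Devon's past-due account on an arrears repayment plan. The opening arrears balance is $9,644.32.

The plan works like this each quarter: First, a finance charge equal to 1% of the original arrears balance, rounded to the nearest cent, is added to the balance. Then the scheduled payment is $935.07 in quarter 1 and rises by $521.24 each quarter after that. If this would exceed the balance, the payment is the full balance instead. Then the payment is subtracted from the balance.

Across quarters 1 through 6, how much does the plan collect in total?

$10,222.96

Quarter 1: $9,644.32 +$96.44 interest = $9,740.76; pay $935.07 → $8,805.69
Quarter 2: $8,805.69 +$96.44 interest = $8,902.13; pay $1,456.31 → $7,445.82
Quarter 3: $7,445.82 +$96.44 interest = $7,542.26; pay $1,977.55 → $5,564.71
Quarter 4: $5,564.71 +$96.44 interest = $5,661.15; pay $2,498.79 → $3,162.36
Quarter 5: $3,162.36 +$96.44 interest = $3,258.80; pay $3,020.03 → $238.77
Quarter 6: $238.77 +$96.44 interest = $335.21; pay $335.21 → $0.00
Total paid: $10,222.96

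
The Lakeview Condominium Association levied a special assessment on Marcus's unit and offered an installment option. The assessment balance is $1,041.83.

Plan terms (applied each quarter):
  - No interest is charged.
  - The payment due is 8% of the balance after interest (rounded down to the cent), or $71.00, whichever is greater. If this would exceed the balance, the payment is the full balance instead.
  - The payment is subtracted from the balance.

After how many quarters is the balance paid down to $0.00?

Quarter 1: opening $1,041.83; payment $83.34; balance $958.49
Quarter 2: opening $958.49; payment $76.67; balance $881.82
Quarter 3: opening $881.82; payment $71.00; balance $810.82
Quarter 4: opening $810.82; payment $71.00; balance $739.82
Quarter 5: opening $739.82; payment $71.00; balance $668.82
Quarter 6: opening $668.82; payment $71.00; balance $597.82
Quarter 7: opening $597.82; payment $71.00; balance $526.82
Quarter 8: opening $526.82; payment $71.00; balance $455.82
Quarter 9: opening $455.82; payment $71.00; balance $384.82
Quarter 10: opening $384.82; payment $71.00; balance $313.82
Quarter 11: opening $313.82; payment $71.00; balance $242.82
Quarter 12: opening $242.82; payment $71.00; balance $171.82
Quarter 13: opening $171.82; payment $71.00; balance $100.82
Quarter 14: opening $100.82; payment $71.00; balance $29.82
Quarter 15: opening $29.82; payment $29.82; balance $0.00
Balance reaches $0.00 in quarter 15.

15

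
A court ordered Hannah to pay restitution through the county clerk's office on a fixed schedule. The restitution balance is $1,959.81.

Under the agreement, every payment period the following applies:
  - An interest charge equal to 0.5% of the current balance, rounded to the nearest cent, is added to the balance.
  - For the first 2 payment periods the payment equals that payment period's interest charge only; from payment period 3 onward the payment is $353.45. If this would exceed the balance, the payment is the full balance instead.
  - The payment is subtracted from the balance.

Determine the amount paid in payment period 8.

# | Opening | Interest | Payment | End bal
1 | $1,959.81 | $9.80 | $9.80 | $1,959.81
2 | $1,959.81 | $9.80 | $9.80 | $1,959.81
3 | $1,959.81 | $9.80 | $353.45 | $1,616.16
4 | $1,616.16 | $8.08 | $353.45 | $1,270.79
5 | $1,270.79 | $6.35 | $353.45 | $923.69
6 | $923.69 | $4.62 | $353.45 | $574.86
7 | $574.86 | $2.87 | $353.45 | $224.28
8 | $224.28 | $1.12 | $225.40 | $0.00

$225.40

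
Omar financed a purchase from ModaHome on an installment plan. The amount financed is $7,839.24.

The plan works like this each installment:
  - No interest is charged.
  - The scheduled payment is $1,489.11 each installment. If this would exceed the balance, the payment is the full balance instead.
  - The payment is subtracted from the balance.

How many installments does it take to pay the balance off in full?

Installment 1: $7,839.24 − $1,489.11 → $6,350.13
Installment 2: $6,350.13 − $1,489.11 → $4,861.02
Installment 3: $4,861.02 − $1,489.11 → $3,371.91
Installment 4: $3,371.91 − $1,489.11 → $1,882.80
Installment 5: $1,882.80 − $1,489.11 → $393.69
Installment 6: $393.69 − $393.69 → $0.00
Balance reaches $0.00 in installment 6.

6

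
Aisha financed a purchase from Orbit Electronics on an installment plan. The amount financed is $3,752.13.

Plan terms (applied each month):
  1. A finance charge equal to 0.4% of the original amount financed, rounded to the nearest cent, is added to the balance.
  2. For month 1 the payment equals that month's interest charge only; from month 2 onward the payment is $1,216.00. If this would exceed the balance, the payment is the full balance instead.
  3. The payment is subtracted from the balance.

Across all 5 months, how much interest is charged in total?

$75.05

Month 1: opening $3,752.13; interest $15.01 → $3,767.14; payment $15.01; balance $3,752.13
Month 2: opening $3,752.13; interest $15.01 → $3,767.14; payment $1,216.00; balance $2,551.14
Month 3: opening $2,551.14; interest $15.01 → $2,566.15; payment $1,216.00; balance $1,350.15
Month 4: opening $1,350.15; interest $15.01 → $1,365.16; payment $1,216.00; balance $149.16
Month 5: opening $149.16; interest $15.01 → $164.17; payment $164.17; balance $0.00
Total interest: $15.01 + $15.01 + $15.01 + $15.01 + $15.01 = $75.05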